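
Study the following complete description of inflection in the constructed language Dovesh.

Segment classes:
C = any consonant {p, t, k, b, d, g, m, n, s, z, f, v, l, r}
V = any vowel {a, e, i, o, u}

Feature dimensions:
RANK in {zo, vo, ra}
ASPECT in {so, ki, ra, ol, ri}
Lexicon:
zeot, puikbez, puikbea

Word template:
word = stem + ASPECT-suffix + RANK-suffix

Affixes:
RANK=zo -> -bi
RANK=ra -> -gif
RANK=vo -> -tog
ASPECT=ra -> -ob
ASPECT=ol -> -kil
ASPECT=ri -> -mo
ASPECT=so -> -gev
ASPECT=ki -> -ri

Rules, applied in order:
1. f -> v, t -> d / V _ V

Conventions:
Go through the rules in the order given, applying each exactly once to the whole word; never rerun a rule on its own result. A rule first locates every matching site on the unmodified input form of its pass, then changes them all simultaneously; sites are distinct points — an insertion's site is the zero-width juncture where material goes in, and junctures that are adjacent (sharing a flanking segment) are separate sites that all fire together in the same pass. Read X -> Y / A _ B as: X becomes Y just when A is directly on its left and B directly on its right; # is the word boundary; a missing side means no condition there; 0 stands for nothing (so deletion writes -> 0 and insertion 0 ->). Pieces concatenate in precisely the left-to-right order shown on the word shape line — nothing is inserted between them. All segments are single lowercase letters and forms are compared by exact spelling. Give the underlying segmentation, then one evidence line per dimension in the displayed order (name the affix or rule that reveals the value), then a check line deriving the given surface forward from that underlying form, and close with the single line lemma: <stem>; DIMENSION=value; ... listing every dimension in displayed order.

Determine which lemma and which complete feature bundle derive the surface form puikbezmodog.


underlying: puikbez-mo-tog
RANK=vo - signalled by the affix -tog
ASPECT=ri - signalled by the affix -mo
check: puikbezmotog -> puikbezmodog
lemma: puikbez; RANK=vo; ASPECT=ri


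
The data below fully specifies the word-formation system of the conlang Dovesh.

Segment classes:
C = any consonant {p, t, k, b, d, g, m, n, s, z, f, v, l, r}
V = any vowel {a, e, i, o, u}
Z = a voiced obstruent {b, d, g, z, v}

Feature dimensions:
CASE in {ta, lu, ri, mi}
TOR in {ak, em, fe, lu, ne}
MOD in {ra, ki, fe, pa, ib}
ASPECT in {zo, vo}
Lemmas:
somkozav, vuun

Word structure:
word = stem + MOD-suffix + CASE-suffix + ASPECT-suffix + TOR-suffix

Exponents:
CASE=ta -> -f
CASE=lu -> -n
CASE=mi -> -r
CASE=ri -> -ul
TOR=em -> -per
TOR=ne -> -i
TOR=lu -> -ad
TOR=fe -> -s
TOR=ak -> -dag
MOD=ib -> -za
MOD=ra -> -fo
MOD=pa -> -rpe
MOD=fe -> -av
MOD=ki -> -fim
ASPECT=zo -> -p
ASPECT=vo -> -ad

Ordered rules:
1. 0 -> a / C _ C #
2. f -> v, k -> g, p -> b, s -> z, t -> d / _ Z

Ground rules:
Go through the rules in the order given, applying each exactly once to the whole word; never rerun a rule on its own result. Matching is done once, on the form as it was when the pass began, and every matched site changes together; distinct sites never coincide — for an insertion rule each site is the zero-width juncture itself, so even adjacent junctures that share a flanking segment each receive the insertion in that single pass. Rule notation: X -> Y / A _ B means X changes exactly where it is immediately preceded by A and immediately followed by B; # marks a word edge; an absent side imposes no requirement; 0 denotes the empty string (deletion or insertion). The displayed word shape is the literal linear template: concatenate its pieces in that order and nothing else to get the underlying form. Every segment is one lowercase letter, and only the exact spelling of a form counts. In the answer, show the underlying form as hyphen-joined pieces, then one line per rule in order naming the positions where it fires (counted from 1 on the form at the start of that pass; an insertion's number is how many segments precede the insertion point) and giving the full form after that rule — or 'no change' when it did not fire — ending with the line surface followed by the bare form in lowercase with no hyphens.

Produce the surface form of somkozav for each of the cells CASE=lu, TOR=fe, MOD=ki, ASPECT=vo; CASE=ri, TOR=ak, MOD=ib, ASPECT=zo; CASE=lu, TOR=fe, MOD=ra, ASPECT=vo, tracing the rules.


cell CASE=lu, TOR=fe, MOD=ki, ASPECT=vo:
underlying: somkozav-fim-n-ad-s
1. 0 -> a / C _ C #: inserts after position(s) 14: somkozavfimnadas
2. f -> v, k -> g, p -> b, s -> z, t -> d / _ Z: no change
surface: somkozavfimnadas

cell CASE=ri, TOR=ak, MOD=ib, ASPECT=zo:
underlying: somkozav-za-ul-p-dag
1. 0 -> a / C _ C #: no change
2. f -> v, k -> g, p -> b, s -> z, t -> d / _ Z: fires at position(s) 13: somkozavzaulbdag
surface: somkozavzaulbdag

cell CASE=lu, TOR=fe, MOD=ra, ASPECT=vo:
underlying: somkozav-fo-n-ad-s
1. 0 -> a / C _ C #: inserts after position(s) 13: somkozavfonadas
2. f -> v, k -> g, p -> b, s -> z, t -> d / _ Z: no change
surface: somkozavfonadas


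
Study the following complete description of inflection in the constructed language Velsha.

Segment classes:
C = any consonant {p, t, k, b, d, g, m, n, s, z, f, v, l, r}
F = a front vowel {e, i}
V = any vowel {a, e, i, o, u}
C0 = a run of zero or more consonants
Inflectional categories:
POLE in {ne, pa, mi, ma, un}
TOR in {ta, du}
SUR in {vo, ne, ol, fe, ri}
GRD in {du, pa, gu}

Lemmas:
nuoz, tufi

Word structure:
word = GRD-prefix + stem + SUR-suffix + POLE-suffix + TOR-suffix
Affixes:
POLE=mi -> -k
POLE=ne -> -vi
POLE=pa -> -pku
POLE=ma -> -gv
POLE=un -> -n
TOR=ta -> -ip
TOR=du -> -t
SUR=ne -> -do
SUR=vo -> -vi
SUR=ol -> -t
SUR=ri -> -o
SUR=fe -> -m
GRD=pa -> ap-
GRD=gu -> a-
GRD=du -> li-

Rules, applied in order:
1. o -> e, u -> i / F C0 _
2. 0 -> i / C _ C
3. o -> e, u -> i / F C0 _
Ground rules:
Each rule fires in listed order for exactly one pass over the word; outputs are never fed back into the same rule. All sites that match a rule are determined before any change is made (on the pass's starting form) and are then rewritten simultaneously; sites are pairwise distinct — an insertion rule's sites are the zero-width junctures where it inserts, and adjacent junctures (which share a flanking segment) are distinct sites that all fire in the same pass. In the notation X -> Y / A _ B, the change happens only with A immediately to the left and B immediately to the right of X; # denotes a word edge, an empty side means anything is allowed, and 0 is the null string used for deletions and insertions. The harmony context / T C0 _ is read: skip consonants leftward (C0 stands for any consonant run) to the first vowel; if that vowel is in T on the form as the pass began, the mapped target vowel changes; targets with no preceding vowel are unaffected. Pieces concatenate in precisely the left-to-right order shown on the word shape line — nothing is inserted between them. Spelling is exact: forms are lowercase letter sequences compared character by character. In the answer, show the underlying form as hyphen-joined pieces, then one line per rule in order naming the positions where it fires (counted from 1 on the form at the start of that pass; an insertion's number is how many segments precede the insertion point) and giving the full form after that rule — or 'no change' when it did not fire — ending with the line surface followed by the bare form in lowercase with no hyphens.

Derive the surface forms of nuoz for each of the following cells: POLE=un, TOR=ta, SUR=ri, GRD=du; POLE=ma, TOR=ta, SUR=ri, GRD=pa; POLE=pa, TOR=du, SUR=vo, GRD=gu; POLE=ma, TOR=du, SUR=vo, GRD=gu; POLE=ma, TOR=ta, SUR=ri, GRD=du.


cell POLE=un, TOR=ta, SUR=ri, GRD=du:
underlying: li-nuoz-o-n-ip
1. o -> e, u -> i / F C0 _: fires at position(s) 4: liniozonip
2. 0 -> i / C _ C: no change
3. o -> e, u -> i / F C0 _: fires at position(s) 5: liniezonip
surface: liniezonip

cell POLE=ma, TOR=ta, SUR=ri, GRD=pa:
underlying: ap-nuoz-o-gv-ip
1. o -> e, u -> i / F C0 _: no change
2. 0 -> i / C _ C: inserts after position(s) 2, 8: apinuozogivip
3. o -> e, u -> i / F C0 _: fires at position(s) 5: apiniozogivip
surface: apiniozogivip

cell POLE=pa, TOR=du, SUR=vo, GRD=gu:
underlying: a-nuoz-vi-pku-t
1. o -> e, u -> i / F C0 _: fires at position(s) 10: anuozvipkit
2. 0 -> i / C _ C: inserts after position(s) 5, 8: anuozivipikit
3. o -> e, u -> i / F C0 _: no change
surface: anuozivipikit

cell POLE=ma, TOR=du, SUR=vo, GRD=gu:
underlying: a-nuoz-vi-gv-t
1. o -> e, u -> i / F C0 _: no change
2. 0 -> i / C _ C: inserts after position(s) 5, 8, 9: anuozivigivit
3. o -> e, u -> i / F C0 _: no change
surface: anuozivigivit

cell POLE=ma, TOR=ta, SUR=ri, GRD=du:
underlying: li-nuoz-o-gv-ip
1. o -> e, u -> i / F C0 _: fires at position(s) 4: liniozogvip
2. 0 -> i / C _ C: inserts after position(s) 8: liniozogivip
3. o -> e, u -> i / F C0 _: fires at position(s) 5: liniezogivip
surface: liniezogivip


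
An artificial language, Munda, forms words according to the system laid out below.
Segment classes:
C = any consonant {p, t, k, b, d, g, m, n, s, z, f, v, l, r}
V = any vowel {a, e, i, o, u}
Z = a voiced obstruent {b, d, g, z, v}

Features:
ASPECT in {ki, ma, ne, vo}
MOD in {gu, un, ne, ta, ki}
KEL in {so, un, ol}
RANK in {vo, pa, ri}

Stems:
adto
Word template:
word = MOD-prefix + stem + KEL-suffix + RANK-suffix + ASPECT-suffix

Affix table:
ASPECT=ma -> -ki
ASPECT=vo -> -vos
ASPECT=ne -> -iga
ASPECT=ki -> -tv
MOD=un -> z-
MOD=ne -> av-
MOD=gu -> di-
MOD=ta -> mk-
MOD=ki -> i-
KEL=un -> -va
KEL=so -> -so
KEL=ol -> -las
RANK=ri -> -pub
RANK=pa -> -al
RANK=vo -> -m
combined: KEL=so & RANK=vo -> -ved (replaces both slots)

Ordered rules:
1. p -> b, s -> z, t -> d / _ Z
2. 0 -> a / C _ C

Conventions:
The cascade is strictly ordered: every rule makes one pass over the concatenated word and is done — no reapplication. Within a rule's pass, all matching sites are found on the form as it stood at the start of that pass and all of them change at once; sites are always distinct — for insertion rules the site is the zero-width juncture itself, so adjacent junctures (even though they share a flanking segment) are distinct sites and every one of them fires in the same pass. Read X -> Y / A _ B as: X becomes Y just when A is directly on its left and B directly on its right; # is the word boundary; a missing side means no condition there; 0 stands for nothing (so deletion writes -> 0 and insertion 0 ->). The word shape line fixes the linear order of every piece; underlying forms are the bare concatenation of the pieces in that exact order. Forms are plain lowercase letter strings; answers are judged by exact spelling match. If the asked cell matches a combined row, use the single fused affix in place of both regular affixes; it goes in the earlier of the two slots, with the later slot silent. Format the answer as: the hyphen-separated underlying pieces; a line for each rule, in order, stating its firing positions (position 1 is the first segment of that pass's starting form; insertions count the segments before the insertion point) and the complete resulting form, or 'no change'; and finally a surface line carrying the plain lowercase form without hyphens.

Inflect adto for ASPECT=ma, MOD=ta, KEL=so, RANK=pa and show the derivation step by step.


underlying: mk-adto-so-al-ki
1. p -> b, s -> z, t -> d / _ Z: no change
2. 0 -> a / C _ C: inserts after position(s) 1, 4, 10: makadatosoalaki
surface: makadatosoalaki


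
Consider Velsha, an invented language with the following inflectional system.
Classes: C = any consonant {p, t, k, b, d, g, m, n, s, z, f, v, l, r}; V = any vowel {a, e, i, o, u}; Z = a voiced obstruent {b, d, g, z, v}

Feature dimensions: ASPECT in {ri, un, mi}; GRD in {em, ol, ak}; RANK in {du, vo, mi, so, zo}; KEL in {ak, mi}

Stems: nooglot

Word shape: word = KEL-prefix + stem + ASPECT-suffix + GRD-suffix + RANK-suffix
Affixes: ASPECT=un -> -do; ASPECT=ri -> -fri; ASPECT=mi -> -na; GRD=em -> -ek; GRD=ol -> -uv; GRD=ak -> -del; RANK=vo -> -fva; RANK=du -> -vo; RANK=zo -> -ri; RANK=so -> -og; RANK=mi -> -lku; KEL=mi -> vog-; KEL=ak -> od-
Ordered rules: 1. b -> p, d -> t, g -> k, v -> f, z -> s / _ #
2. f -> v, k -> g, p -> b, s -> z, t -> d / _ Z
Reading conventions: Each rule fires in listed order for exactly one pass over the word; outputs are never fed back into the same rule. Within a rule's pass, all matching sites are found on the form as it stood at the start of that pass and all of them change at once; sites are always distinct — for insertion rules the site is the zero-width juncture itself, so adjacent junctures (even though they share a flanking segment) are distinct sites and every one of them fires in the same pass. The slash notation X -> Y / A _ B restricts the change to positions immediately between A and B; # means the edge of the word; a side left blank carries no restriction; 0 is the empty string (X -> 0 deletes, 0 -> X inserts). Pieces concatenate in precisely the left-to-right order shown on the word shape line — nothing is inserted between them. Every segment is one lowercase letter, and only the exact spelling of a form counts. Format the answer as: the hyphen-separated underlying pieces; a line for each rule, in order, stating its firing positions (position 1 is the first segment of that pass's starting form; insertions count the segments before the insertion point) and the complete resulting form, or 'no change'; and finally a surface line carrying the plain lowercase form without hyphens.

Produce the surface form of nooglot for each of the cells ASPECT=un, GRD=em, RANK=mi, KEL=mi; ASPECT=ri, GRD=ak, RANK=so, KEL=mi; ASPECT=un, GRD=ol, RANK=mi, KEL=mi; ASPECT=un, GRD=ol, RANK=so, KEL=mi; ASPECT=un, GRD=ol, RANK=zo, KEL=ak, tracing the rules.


cell ASPECT=un, GRD=em, RANK=mi, KEL=mi:
underlying: vog-nooglot-do-ek-lku
1. b -> p, d -> t, g -> k, v -> f, z -> s / _ #: no change
2. f -> v, k -> g, p -> b, s -> z, t -> d / _ Z: fires at position(s) 10: vognoogloddoeklku
surface: vognoogloddoeklku

cell ASPECT=ri, GRD=ak, RANK=so, KEL=mi:
underlying: vog-nooglot-fri-del-og
1. b -> p, d -> t, g -> k, v -> f, z -> s / _ #: fires at position(s) 18: vognooglotfridelok
2. f -> v, k -> g, p -> b, s -> z, t -> d / _ Z: no change
surface: vognooglotfridelok

cell ASPECT=un, GRD=ol, RANK=mi, KEL=mi:
underlying: vog-nooglot-do-uv-lku
1. b -> p, d -> t, g -> k, v -> f, z -> s / _ #: no change
2. f -> v, k -> g, p -> b, s -> z, t -> d / _ Z: fires at position(s) 10: vognoogloddouvlku
surface: vognoogloddouvlku

cell ASPECT=un, GRD=ol, RANK=so, KEL=mi:
underlying: vog-nooglot-do-uv-og
1. b -> p, d -> t, g -> k, v -> f, z -> s / _ #: fires at position(s) 16: vognooglotdouvok
2. f -> v, k -> g, p -> b, s -> z, t -> d / _ Z: fires at position(s) 10: vognoogloddouvok
surface: vognoogloddouvok

cell ASPECT=un, GRD=ol, RANK=zo, KEL=ak:
underlying: od-nooglot-do-uv-ri
1. b -> p, d -> t, g -> k, v -> f, z -> s / _ #: no change
2. f -> v, k -> g, p -> b, s -> z, t -> d / _ Z: fires at position(s) 9: odnoogloddouvri
surface: odnoogloddouvri


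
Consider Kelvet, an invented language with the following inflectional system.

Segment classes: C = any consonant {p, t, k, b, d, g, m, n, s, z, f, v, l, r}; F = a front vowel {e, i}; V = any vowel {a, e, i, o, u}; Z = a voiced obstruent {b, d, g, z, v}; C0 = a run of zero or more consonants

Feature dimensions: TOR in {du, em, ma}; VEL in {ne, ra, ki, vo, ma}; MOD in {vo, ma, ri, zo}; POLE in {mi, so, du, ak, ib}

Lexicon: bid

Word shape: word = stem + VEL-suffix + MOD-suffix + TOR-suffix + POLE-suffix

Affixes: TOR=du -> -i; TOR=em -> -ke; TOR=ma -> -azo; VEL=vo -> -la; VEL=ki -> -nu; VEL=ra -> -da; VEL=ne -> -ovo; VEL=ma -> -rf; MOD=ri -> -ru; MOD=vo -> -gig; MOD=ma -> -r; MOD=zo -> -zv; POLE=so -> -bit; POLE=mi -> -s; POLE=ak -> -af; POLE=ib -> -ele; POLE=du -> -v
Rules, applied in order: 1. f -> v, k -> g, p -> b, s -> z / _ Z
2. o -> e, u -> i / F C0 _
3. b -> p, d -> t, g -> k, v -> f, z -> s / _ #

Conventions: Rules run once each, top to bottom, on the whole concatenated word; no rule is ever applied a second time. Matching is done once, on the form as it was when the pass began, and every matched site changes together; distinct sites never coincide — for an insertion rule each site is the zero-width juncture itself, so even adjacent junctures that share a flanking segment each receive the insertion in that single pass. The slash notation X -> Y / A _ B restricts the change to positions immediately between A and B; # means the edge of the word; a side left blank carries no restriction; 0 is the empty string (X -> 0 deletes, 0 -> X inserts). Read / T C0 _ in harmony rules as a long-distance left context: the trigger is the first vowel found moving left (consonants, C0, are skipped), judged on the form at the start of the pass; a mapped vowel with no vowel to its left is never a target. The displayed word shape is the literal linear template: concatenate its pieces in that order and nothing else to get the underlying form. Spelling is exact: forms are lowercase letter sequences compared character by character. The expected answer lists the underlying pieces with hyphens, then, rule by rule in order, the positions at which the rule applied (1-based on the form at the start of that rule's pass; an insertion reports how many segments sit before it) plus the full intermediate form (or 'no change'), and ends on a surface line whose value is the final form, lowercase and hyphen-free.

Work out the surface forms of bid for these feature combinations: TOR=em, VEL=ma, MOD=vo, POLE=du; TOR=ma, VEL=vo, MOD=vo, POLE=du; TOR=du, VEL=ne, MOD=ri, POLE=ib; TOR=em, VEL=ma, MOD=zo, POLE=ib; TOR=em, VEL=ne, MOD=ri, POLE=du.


cell TOR=em, VEL=ma, MOD=vo, POLE=du:
underlying: bid-rf-gig-ke-v
1. f -> v, k -> g, p -> b, s -> z / _ Z: fires at position(s) 5: bidrvgigkev
2. o -> e, u -> i / F C0 _: no change
3. b -> p, d -> t, g -> k, v -> f, z -> s / _ #: fires at position(s) 11: bidrvgigkef
surface: bidrvgigkef

cell TOR=ma, VEL=vo, MOD=vo, POLE=du:
underlying: bid-la-gig-azo-v
1. f -> v, k -> g, p -> b, s -> z / _ Z: no change
2. o -> e, u -> i / F C0 _: no change
3. b -> p, d -> t, g -> k, v -> f, z -> s / _ #: fires at position(s) 12: bidlagigazof
surface: bidlagigazof

cell TOR=du, VEL=ne, MOD=ri, POLE=ib:
underlying: bid-ovo-ru-i-ele
1. f -> v, k -> g, p -> b, s -> z / _ Z: no change
2. o -> e, u -> i / F C0 _: fires at position(s) 4: bidevoruiele
3. b -> p, d -> t, g -> k, v -> f, z -> s / _ #: no change
surface: bidevoruiele

cell TOR=em, VEL=ma, MOD=zo, POLE=ib:
underlying: bid-rf-zv-ke-ele
1. f -> v, k -> g, p -> b, s -> z / _ Z: fires at position(s) 5: bidrvzvkeele
2. o -> e, u -> i / F C0 _: no change
3. b -> p, d -> t, g -> k, v -> f, z -> s / _ #: no change
surface: bidrvzvkeele

cell TOR=em, VEL=ne, MOD=ri, POLE=du:
underlying: bid-ovo-ru-ke-v
1. f -> v, k -> g, p -> b, s -> z / _ Z: no change
2. o -> e, u -> i / F C0 _: fires at position(s) 4: bidevorukev
3. b -> p, d -> t, g -> k, v -> f, z -> s / _ #: fires at position(s) 11: bidevorukef
surface: bidevorukef


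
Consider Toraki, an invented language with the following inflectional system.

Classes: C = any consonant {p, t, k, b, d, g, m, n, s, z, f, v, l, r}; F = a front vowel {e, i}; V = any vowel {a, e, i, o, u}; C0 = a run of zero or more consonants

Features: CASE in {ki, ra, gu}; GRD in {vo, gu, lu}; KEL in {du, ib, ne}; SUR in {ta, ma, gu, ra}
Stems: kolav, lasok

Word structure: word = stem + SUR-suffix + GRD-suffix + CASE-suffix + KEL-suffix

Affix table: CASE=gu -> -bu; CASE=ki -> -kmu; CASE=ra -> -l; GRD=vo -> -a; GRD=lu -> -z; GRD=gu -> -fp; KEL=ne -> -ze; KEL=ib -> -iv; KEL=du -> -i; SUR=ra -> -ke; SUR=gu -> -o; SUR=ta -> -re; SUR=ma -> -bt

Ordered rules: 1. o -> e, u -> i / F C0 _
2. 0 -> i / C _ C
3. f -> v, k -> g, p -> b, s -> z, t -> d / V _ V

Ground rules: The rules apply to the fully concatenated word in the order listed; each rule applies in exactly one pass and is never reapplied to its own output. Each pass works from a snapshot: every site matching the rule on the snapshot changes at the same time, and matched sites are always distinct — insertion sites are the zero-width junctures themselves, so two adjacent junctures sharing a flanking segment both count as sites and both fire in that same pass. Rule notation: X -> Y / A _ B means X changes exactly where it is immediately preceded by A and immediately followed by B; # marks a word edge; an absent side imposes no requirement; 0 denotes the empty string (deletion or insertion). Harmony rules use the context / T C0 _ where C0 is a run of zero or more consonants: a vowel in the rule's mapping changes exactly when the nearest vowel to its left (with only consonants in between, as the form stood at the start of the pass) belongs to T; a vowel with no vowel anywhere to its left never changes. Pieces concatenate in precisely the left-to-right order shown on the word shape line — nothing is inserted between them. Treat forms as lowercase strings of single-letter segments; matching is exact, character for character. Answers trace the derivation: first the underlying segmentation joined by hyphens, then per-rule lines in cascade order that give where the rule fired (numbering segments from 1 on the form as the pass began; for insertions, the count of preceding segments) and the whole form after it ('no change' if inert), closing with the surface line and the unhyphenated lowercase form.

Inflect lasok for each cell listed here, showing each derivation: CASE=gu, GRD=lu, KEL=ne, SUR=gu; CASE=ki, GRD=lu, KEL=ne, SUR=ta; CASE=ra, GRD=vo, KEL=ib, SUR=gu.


cell CASE=gu, GRD=lu, KEL=ne, SUR=gu:
underlying: lasok-o-z-bu-ze
1. o -> e, u -> i / F C0 _: no change
2. 0 -> i / C _ C: inserts after position(s) 7: lasokozibuze
3. f -> v, k -> g, p -> b, s -> z, t -> d / V _ V: fires at position(s) 3, 5: lazogozibuze
surface: lazogozibuze

cell CASE=ki, GRD=lu, KEL=ne, SUR=ta:
underlying: lasok-re-z-kmu-ze
1. o -> e, u -> i / F C0 _: fires at position(s) 11: lasokrezkmize
2. 0 -> i / C _ C: inserts after position(s) 5, 8, 9: lasokirezikimize
3. f -> v, k -> g, p -> b, s -> z, t -> d / V _ V: fires at position(s) 3, 5, 11: lazogirezigimize
surface: lazogirezigimize

cell CASE=ra, GRD=vo, KEL=ib, SUR=gu:
underlying: lasok-o-a-l-iv
1. o -> e, u -> i / F C0 _: no change
2. 0 -> i / C _ C: no change
3. f -> v, k -> g, p -> b, s -> z, t -> d / V _ V: fires at position(s) 3, 5: lazogoaliv
surface: lazogoaliv


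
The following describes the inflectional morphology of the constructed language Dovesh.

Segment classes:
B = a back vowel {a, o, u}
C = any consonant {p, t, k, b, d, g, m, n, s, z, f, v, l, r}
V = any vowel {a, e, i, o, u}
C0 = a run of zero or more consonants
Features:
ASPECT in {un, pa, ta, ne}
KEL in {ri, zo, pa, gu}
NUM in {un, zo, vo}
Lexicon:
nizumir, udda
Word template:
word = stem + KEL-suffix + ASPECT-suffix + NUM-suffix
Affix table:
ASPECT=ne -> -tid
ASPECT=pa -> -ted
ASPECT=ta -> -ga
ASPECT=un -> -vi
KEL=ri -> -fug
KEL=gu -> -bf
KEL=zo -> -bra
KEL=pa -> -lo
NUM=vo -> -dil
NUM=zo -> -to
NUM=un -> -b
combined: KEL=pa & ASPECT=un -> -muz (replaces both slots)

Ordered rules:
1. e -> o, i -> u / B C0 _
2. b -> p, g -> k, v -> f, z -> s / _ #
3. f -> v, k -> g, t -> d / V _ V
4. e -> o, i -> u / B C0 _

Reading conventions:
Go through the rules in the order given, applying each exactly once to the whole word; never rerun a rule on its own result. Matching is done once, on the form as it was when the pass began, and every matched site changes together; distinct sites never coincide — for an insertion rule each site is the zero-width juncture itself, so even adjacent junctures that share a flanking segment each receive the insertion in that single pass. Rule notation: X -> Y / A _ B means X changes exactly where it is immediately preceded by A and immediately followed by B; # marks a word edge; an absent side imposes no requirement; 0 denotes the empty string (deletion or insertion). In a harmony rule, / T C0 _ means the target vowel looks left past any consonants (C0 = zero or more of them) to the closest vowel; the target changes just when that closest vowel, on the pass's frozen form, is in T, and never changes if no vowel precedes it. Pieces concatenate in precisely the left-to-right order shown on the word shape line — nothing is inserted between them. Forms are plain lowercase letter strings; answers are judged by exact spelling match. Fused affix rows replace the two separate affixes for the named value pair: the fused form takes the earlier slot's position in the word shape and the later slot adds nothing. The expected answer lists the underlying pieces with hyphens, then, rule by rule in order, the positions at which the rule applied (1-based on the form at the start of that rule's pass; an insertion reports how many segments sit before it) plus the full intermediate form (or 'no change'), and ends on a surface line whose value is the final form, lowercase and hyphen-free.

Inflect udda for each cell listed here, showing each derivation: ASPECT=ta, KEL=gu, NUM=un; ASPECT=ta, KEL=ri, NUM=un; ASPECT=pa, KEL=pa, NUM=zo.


cell ASPECT=ta, KEL=gu, NUM=un:
underlying: udda-bf-ga-b
1. e -> o, i -> u / B C0 _: no change
2. b -> p, g -> k, v -> f, z -> s / _ #: fires at position(s) 9: uddabfgap
3. f -> v, k -> g, t -> d / V _ V: no change
4. e -> o, i -> u / B C0 _: no change
surface: uddabfgap

cell ASPECT=ta, KEL=ri, NUM=un:
underlying: udda-fug-ga-b
1. e -> o, i -> u / B C0 _: no change
2. b -> p, g -> k, v -> f, z -> s / _ #: fires at position(s) 10: uddafuggap
3. f -> v, k -> g, t -> d / V _ V: fires at position(s) 5: uddavuggap
4. e -> o, i -> u / B C0 _: no change
surface: uddavuggap

cell ASPECT=pa, KEL=pa, NUM=zo:
underlying: udda-lo-ted-to
1. e -> o, i -> u / B C0 _: fires at position(s) 8: uddalotodto
2. b -> p, g -> k, v -> f, z -> s / _ #: no change
3. f -> v, k -> g, t -> d / V _ V: fires at position(s) 7: uddalododto
4. e -> o, i -> u / B C0 _: no change
surface: uddalododto


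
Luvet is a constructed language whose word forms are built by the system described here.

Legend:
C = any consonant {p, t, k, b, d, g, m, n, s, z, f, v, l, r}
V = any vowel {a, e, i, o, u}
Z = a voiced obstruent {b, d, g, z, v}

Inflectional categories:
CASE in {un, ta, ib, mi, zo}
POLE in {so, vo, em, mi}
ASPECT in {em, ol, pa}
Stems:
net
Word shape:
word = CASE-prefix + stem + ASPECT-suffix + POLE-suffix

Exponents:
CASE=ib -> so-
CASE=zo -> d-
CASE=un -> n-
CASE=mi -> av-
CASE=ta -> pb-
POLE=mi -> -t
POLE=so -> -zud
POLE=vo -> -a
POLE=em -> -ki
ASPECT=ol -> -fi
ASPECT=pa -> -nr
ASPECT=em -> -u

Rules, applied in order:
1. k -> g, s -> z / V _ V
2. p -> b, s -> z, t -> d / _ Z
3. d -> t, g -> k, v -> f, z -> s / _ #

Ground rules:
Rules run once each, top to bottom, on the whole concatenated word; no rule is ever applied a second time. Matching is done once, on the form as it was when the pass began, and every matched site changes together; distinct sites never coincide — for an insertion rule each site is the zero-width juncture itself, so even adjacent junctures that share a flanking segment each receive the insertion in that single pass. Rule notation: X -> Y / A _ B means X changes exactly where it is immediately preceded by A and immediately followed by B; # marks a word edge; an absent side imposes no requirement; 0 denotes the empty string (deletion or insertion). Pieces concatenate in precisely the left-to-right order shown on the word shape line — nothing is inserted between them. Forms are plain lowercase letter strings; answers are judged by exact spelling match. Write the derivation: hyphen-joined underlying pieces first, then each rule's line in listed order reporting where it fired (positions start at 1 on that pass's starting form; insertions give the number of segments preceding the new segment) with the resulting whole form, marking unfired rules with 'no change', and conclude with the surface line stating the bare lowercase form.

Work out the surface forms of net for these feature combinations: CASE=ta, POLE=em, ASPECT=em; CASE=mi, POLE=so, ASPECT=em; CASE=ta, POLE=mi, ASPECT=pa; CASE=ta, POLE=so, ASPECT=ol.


cell CASE=ta, POLE=em, ASPECT=em:
underlying: pb-net-u-ki
1. k -> g, s -> z / V _ V: fires at position(s) 7: pbnetugi
2. p -> b, s -> z, t -> d / _ Z: fires at position(s) 1: bbnetugi
3. d -> t, g -> k, v -> f, z -> s / _ #: no change
surface: bbnetugi

cell CASE=mi, POLE=so, ASPECT=em:
underlying: av-net-u-zud
1. k -> g, s -> z / V _ V: no change
2. p -> b, s -> z, t -> d / _ Z: no change
3. d -> t, g -> k, v -> f, z -> s / _ #: fires at position(s) 9: avnetuzut
surface: avnetuzut

cell CASE=ta, POLE=mi, ASPECT=pa:
underlying: pb-net-nr-t
1. k -> g, s -> z / V _ V: no change
2. p -> b, s -> z, t -> d / _ Z: fires at position(s) 1: bbnetnrt
3. d -> t, g -> k, v -> f, z -> s / _ #: no change
surface: bbnetnrt

cell CASE=ta, POLE=so, ASPECT=ol:
underlying: pb-net-fi-zud
1. k -> g, s -> z / V _ V: no change
2. p -> b, s -> z, t -> d / _ Z: fires at position(s) 1: bbnetfizud
3. d -> t, g -> k, v -> f, z -> s / _ #: fires at position(s) 10: bbnetfizut
surface: bbnetfizut


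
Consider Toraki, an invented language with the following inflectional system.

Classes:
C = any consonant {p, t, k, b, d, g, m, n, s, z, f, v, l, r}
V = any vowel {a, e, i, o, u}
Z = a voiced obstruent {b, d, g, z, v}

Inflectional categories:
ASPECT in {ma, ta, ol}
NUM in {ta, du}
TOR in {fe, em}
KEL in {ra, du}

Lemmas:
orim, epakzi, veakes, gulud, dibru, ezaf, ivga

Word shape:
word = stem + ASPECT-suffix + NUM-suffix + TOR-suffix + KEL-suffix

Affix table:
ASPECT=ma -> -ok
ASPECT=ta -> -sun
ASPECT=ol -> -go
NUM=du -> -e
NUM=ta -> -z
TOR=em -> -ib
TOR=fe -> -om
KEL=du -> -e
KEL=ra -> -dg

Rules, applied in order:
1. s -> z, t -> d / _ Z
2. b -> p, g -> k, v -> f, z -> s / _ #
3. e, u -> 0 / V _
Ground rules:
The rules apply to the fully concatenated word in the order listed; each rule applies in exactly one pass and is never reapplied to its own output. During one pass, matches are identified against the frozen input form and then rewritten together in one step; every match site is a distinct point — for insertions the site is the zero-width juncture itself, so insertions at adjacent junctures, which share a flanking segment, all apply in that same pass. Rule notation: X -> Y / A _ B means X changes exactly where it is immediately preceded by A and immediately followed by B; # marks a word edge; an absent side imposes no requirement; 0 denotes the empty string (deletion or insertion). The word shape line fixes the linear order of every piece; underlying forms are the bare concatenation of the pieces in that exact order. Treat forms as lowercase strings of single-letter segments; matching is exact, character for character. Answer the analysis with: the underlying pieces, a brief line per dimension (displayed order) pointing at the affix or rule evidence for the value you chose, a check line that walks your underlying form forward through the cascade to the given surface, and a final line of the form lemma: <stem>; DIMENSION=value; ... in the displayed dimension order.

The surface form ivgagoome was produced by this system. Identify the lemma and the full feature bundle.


underlying: ivga-go-e-om-e
ASPECT=ol - signalled by the affix -go
NUM=du - signalled by the affix -e
TOR=fe - signalled by the affix -om
KEL=du - signalled by the affix -e
check: ivgagoeome -> ivgagoeome -> ivgagoeome -> ivgagoome
lemma: ivga; ASPECT=ol; NUM=du; TOR=fe; KEL=du


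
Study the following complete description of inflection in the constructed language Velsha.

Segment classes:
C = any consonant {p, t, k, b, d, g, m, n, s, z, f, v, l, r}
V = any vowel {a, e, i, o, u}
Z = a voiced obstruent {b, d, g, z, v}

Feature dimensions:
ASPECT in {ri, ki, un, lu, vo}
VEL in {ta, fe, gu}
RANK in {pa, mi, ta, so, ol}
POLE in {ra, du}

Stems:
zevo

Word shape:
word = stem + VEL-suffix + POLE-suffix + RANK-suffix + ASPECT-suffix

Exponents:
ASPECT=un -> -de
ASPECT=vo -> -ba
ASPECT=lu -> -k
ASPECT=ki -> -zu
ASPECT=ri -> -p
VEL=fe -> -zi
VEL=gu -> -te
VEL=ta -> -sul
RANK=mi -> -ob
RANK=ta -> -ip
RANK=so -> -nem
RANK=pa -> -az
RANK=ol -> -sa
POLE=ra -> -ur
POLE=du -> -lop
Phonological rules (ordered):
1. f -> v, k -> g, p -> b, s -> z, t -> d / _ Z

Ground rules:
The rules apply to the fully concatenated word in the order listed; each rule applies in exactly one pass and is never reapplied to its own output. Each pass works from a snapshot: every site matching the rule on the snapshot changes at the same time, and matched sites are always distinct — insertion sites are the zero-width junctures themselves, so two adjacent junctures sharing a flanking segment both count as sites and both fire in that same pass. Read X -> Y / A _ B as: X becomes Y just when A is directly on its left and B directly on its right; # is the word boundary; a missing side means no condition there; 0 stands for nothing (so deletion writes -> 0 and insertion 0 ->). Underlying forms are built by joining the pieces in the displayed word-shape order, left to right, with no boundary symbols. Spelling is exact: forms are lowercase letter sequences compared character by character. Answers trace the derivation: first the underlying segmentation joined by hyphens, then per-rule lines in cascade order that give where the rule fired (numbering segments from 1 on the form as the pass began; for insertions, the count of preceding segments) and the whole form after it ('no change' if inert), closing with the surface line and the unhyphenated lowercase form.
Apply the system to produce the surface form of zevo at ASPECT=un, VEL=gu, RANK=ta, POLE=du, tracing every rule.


underlying: zevo-te-lop-ip-de
1. f -> v, k -> g, p -> b, s -> z, t -> d / _ Z: fires at position(s) 11: zevotelopibde
surface: zevotelopibde


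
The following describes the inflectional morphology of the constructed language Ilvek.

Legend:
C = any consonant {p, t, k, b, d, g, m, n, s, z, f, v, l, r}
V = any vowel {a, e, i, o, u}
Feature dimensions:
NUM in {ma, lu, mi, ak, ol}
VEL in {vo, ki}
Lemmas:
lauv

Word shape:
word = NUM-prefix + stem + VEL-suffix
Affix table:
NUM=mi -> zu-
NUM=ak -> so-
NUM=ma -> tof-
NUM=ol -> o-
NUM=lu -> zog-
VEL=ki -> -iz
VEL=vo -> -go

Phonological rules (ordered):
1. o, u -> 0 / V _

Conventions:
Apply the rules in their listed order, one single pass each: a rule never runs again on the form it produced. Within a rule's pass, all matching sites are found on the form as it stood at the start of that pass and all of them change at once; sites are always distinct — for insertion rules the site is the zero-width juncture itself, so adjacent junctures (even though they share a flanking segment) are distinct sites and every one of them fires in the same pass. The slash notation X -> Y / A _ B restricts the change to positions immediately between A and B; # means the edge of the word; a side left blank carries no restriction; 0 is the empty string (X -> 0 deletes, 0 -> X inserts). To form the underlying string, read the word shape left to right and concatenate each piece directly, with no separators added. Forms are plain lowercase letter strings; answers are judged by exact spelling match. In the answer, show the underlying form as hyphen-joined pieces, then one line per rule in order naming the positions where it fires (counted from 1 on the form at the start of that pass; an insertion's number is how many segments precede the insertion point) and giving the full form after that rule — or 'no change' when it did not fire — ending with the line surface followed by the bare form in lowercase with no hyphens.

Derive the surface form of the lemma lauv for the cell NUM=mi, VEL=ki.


underlying: zu-lauv-iz
1. o, u -> 0 / V _: fires at position(s) 5: zulaviz
surface: zulaviz


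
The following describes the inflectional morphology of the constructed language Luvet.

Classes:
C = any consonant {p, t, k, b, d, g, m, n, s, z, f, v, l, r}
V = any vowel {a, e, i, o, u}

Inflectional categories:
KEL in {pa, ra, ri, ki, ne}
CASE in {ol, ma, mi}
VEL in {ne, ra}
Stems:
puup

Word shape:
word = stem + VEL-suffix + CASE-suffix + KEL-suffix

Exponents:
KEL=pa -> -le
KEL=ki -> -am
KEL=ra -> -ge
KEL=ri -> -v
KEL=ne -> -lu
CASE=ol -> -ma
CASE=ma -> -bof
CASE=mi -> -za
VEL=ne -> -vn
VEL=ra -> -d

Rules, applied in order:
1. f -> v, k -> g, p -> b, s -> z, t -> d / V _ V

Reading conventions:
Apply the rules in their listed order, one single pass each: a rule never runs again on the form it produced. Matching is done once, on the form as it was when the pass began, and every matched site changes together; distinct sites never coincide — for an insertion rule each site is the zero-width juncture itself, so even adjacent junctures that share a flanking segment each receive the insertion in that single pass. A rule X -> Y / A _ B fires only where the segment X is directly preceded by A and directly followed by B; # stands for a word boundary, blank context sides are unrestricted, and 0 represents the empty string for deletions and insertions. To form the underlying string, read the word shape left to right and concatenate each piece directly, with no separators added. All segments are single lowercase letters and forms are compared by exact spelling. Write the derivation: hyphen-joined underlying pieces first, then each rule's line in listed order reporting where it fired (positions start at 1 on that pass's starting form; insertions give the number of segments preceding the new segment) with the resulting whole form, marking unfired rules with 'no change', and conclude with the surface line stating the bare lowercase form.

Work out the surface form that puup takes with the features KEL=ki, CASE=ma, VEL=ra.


underlying: puup-d-bof-am
1. f -> v, k -> g, p -> b, s -> z, t -> d / V _ V: fires at position(s) 8: puupdbovam
surface: puupdbovam


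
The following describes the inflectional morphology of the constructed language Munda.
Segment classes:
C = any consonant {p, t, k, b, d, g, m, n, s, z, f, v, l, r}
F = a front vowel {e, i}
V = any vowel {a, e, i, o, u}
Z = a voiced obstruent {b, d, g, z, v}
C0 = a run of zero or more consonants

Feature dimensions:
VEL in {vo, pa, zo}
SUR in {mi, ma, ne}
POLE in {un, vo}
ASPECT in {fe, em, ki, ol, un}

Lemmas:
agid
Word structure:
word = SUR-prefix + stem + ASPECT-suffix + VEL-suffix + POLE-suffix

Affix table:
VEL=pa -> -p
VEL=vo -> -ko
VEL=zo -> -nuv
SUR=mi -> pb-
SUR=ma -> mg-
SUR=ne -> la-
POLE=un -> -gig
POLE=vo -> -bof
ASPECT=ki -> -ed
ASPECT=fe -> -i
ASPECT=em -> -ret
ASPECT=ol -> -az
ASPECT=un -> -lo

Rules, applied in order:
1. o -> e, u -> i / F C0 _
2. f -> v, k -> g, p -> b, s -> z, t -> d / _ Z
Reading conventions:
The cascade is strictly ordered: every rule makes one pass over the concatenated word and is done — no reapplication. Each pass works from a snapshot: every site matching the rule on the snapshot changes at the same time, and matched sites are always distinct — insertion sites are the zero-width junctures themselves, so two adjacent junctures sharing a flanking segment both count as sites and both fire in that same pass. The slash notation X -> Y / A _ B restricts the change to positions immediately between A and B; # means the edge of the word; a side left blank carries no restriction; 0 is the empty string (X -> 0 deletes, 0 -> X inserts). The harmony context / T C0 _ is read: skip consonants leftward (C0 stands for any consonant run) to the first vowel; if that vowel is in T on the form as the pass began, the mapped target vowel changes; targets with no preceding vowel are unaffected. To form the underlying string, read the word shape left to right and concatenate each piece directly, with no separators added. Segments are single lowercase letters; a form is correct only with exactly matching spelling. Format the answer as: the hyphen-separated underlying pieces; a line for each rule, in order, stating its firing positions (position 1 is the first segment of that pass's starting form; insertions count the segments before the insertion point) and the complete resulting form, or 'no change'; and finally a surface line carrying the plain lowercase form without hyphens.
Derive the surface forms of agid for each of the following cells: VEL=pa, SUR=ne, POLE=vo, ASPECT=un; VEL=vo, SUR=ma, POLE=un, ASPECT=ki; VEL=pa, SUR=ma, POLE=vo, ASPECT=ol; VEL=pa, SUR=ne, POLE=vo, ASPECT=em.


cell VEL=pa, SUR=ne, POLE=vo, ASPECT=un:
underlying: la-agid-lo-p-bof
1. o -> e, u -> i / F C0 _: fires at position(s) 8: laagidlepbof
2. f -> v, k -> g, p -> b, s -> z, t -> d / _ Z: fires at position(s) 9: laagidlebbof
surface: laagidlebbof

cell VEL=vo, SUR=ma, POLE=un, ASPECT=ki:
underlying: mg-agid-ed-ko-gig
1. o -> e, u -> i / F C0 _: fires at position(s) 10: mgagidedkegig
2. f -> v, k -> g, p -> b, s -> z, t -> d / _ Z: no change
surface: mgagidedkegig

cell VEL=pa, SUR=ma, POLE=vo, ASPECT=ol:
underlying: mg-agid-az-p-bof
1. o -> e, u -> i / F C0 _: no change
2. f -> v, k -> g, p -> b, s -> z, t -> d / _ Z: fires at position(s) 9: mgagidazbbof
surface: mgagidazbbof

cell VEL=pa, SUR=ne, POLE=vo, ASPECT=em:
underlying: la-agid-ret-p-bof
1. o -> e, u -> i / F C0 _: fires at position(s) 12: laagidretpbef
2. f -> v, k -> g, p -> b, s -> z, t -> d / _ Z: fires at position(s) 10: laagidretbbef
surface: laagidretbbef
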